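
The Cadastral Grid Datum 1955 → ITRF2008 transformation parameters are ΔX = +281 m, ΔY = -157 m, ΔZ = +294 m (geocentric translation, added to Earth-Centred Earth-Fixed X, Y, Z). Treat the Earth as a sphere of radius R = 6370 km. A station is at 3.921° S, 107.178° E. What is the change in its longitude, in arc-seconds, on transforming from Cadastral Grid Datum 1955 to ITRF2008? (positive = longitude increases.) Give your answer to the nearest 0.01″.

sin φ = -0.068381, cos φ = 0.997659, sin λ = 0.955392, cos λ = -0.295341.
East component: ΔE = −sin λ·ΔX + cos λ·ΔY = −(0.955392)(281) + (-0.295341)(-157) = -222.10 m.
1° of latitude spans πR/180 = 111177 m; at latitude φ, 1° of longitude spans that × cos φ = 110917.2 m, so Δλ = -222.10 / 110917.2 × 3600 = -7.209″.

Δλ = -7.21″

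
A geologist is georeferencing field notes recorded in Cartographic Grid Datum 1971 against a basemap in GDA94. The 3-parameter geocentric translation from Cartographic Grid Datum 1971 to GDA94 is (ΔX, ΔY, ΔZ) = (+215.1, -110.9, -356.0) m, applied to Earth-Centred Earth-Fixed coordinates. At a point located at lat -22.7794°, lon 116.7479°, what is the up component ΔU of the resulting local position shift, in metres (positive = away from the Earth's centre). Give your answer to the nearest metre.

ΔU = -43 m

The local up (radial) axis is (cos φ cos λ, cos φ sin λ, sin φ), giving ΔU = -89.258 − 91.309 + 137.838 = -42.73 m.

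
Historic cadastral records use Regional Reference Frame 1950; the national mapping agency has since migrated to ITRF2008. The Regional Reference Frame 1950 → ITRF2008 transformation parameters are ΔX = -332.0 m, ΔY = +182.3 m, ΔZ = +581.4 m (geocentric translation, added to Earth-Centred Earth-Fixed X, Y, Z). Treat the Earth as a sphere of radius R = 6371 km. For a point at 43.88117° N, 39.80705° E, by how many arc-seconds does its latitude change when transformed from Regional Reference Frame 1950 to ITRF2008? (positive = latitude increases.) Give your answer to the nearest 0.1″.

Δφ = 16.7″

sin φ = 0.693165, cos φ = 0.720779, sin λ = 0.640204, cos λ = 0.768205.
North component: ΔN = −sin φ cos λ·ΔX − sin φ sin λ·ΔY + cos φ·ΔZ = −(0.693165)(0.768205)(-332.0) − (0.693165)(0.640204)(182.3) + (0.720779)(581.4) = 514.95 m.
1° of latitude spans πR/180 = 111195 m, so Δφ = 514.95 / 111195 × 3600 = 16.672″.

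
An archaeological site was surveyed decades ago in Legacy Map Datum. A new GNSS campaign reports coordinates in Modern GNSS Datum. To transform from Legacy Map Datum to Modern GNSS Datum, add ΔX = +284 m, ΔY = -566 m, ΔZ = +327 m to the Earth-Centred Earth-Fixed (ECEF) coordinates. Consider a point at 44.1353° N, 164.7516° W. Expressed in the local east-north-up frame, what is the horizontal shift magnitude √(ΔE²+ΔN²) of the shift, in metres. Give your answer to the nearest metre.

At φ = 44.1353°, λ = -164.7516°: sin φ = 0.696355, cos φ = 0.717697, sin λ = -0.263004, cos λ = -0.964795.
ΔE = −sin λ·ΔX + cos λ·ΔY = −(-0.263004)·(284) + (-0.964795)·(-566) = 620.77 m.
ΔN = −sin φ cos λ·ΔX − sin φ sin λ·ΔY + cos φ·ΔZ = −(0.696355)(-0.964795)(284) − (0.696355)(-0.263004)(-566) + (0.717697)(327) = 321.83 m.
Horizontal magnitude = √(ΔE² + ΔN²) = √(620.77² + 321.83²) = 699.23 m.

699 m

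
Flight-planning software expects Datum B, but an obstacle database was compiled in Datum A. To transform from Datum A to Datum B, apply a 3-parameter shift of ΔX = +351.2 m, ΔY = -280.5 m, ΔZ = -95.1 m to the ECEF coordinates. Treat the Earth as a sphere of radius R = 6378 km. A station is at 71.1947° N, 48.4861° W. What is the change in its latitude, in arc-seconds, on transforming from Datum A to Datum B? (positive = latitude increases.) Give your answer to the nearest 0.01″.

sin φ = 0.946619, cos φ = 0.322353, sin λ = -0.748795, cos λ = 0.662802.
North component: ΔN = −sin φ cos λ·ΔX − sin φ sin λ·ΔY + cos φ·ΔZ = −(0.946619)(0.662802)(351.2) − (0.946619)(-0.748795)(-280.5) + (0.322353)(-95.1) = -449.83 m.
1° of latitude spans πR/180 = 111317 m, so Δφ = -449.83 / 111317 × 3600 = -14.548″.

Δφ = -14.55″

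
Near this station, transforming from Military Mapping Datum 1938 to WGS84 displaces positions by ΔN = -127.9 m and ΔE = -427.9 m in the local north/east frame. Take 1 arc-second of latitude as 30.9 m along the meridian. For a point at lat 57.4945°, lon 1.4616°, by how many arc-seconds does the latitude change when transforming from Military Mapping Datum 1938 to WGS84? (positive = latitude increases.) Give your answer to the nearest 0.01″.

1″ of latitude = 30.90 m, so Δφ = -127.9 / 30.90 = -4.139″.

Δφ = -4.14″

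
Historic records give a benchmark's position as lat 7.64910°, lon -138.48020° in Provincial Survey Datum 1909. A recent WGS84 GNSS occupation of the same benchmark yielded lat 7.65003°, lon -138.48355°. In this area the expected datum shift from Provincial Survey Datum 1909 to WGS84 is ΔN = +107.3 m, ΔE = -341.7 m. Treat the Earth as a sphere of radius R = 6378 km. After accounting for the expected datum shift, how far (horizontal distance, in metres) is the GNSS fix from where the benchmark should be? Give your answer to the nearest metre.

28 m

Observed coordinate differences: Δφ = +0.00093°, Δλ = -0.00335°.
Converting to metres (1° lat = 111317 m, cos φ = 0.991102): observed ΔN = 103.5 m, observed ΔE = -369.6 m.
Subtracting the expected shift leaves a residual of 103.5 − (107.3) = -3.8 m north and -369.6 − (-341.7) = -27.9 m east.
Residual distance = √((-3.8)² + (-27.9)²) = 28.1 m.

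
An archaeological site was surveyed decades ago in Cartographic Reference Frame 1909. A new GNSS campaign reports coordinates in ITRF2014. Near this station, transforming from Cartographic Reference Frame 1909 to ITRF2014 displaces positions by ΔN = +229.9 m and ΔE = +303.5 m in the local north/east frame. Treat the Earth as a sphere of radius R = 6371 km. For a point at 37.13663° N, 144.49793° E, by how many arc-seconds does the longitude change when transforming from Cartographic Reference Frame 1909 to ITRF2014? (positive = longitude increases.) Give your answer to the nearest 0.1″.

At latitude 37.13663°, cos φ = 0.797198.
One radian of longitude at latitude φ spans R cos φ, so Δλ = ΔE / (R cos φ) = 303.5 / (6371000 × 0.797198) = 5.9756e-05 rad = 12.326″.

Δλ = 12.3″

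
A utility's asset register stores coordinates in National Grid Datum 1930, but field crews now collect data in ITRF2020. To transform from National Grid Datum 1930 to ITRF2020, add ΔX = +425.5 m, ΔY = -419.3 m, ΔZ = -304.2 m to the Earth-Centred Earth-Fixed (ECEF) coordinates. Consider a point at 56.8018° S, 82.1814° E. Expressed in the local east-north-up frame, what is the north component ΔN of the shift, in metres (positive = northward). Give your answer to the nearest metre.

At φ = -56.8018°, λ = 82.1814°: sin φ = -0.836782, cos φ = 0.547537, sin λ = 0.990704, cos λ = 0.136037.
ΔN = −sin φ cos λ·ΔX − sin φ sin λ·ΔY + cos φ·ΔZ = −(-0.836782)(0.136037)(425.5) − (-0.836782)(0.990704)(-419.3) + (0.547537)(-304.2) = -465.73 m.

ΔN = -466 m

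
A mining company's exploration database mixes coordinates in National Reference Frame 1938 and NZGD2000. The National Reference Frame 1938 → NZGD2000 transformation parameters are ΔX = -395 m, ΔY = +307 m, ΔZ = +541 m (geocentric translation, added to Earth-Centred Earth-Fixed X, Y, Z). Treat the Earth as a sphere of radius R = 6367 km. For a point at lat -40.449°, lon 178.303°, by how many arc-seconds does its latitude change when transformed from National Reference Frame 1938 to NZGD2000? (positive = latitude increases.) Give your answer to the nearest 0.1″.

Δφ = 21.8″

sin φ = -0.648771, cos φ = 0.760984, sin λ = 0.029614, cos λ = -0.999561.
North component: ΔN = −sin φ cos λ·ΔX − sin φ sin λ·ΔY + cos φ·ΔZ = −(-0.648771)(-0.999561)(-395) − (-0.648771)(0.029614)(307) + (0.760984)(541) = 673.74 m.
1° of latitude spans πR/180 = 111125 m, so Δφ = 673.74 / 111125 × 3600 = 21.827″.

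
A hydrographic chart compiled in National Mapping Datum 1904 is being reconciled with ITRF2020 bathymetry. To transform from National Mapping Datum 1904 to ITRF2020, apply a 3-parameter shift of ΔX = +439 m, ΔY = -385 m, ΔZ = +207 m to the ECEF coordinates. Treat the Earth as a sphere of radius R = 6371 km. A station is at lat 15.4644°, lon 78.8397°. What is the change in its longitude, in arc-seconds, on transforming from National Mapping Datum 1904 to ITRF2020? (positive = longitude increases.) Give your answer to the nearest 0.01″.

Δλ = -16.97″

sin φ = 0.266640, cos φ = 0.963796, sin λ = 0.981090, cos λ = 0.193555.
East component: ΔE = −sin λ·ΔX + cos λ·ΔY = −(0.981090)(439) + (0.193555)(-385) = -505.22 m.
1° of latitude spans πR/180 = 111195 m; at latitude φ, 1° of longitude spans that × cos φ = 107169.3 m, so Δλ = -505.22 / 107169.3 × 3600 = -16.971″.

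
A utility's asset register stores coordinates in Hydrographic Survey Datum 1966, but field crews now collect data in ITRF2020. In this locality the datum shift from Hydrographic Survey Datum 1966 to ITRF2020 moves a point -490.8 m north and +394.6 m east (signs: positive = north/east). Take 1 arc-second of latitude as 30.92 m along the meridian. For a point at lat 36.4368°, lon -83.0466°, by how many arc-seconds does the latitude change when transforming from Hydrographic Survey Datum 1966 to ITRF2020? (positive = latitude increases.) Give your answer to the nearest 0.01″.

Δφ = -15.87″

1″ of latitude = 30.92 m, so Δφ = -490.8 / 30.92 = -15.873″.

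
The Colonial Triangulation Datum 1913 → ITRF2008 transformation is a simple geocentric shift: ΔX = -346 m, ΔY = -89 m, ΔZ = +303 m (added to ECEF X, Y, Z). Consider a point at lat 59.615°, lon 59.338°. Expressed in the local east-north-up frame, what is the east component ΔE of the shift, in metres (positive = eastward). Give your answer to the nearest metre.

ΔE = 252 m

At φ = 59.615°, λ = 59.338°: sin φ = 0.862646, cos φ = 0.505808, sin λ = 0.860191, cos λ = 0.509973.
ΔE = −sin λ·ΔX + cos λ·ΔY = −(0.860191)·(-346) + (0.509973)·(-89) = 252.24 m.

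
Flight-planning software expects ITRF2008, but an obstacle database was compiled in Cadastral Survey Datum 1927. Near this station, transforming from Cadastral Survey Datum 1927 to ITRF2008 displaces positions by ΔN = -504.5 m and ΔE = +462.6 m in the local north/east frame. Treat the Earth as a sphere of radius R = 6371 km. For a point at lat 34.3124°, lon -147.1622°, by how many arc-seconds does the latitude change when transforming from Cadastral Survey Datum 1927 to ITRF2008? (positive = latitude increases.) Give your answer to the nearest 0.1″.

On a sphere of radius R, 1 rad of latitude = R, so Δφ = ΔN / R = -504.5 / 6371000 = -7.9187e-05 rad = -16.333″.

Δφ = -16.3″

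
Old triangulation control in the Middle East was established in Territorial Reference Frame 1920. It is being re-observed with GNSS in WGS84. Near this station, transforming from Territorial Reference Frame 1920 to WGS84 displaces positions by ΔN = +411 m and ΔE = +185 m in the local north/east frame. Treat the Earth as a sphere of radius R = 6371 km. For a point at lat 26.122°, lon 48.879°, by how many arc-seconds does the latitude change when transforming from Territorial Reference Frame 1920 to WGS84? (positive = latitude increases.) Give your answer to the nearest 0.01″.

Δφ = 13.31″

On a sphere of radius R, 1 rad of latitude = R, so Δφ = ΔN / R = 411.0 / 6371000 = 6.4511e-05 rad = 13.306″.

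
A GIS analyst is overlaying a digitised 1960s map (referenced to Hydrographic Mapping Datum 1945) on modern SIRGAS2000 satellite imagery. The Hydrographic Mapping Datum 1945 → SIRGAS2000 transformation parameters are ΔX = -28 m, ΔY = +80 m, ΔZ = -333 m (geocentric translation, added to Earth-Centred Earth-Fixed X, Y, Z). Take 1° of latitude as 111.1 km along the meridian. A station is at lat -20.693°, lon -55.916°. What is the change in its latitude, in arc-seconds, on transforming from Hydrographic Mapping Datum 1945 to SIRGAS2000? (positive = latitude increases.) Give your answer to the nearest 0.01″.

sin φ = -0.353361, cos φ = 0.935487, sin λ = -0.828217, cos λ = 0.560408.
North component: ΔN = −sin φ cos λ·ΔX − sin φ sin λ·ΔY + cos φ·ΔZ = −(-0.353361)(0.560408)(-28) − (-0.353361)(-0.828217)(80) + (0.935487)(-333) = -340.47 m.
1° of latitude spans 111100 m, so Δφ = -340.47 / 111100 × 3600 = -11.032″.

Δφ = -11.03″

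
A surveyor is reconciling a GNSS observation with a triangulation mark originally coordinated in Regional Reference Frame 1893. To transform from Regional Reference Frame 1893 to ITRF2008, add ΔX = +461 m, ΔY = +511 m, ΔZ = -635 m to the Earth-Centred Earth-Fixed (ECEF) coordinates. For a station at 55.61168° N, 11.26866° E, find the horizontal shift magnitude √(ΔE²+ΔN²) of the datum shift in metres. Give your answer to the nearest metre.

At φ = 55.61168°, λ = 11.26866°: sin φ = 0.825229, cos φ = 0.564799, sin λ = 0.195410, cos λ = 0.980722.
ΔE = −sin λ·ΔX + cos λ·ΔY = −(0.195410)·(461) + (0.980722)·(511) = 411.06 m.
ΔN = −sin φ cos λ·ΔX − sin φ sin λ·ΔY + cos φ·ΔZ = −(0.825229)(0.980722)(461) − (0.825229)(0.195410)(511) + (0.564799)(-635) = -814.15 m.
Horizontal magnitude = √(ΔE² + ΔN²) = √(411.06² + (-814.15)²) = 912.04 m.

912 m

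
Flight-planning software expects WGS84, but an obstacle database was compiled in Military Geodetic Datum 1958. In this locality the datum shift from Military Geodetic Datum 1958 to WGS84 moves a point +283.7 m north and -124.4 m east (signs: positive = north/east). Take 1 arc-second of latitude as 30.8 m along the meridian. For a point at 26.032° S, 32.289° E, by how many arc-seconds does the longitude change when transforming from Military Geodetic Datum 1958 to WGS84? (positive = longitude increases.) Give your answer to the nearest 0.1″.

At latitude -26.032°, cos φ = 0.898549.
1″ of longitude at this latitude = 30.80 × cos φ = 27.6753 m, so Δλ = -124.4 / 27.6753 = -4.495″.

Δλ = -4.5″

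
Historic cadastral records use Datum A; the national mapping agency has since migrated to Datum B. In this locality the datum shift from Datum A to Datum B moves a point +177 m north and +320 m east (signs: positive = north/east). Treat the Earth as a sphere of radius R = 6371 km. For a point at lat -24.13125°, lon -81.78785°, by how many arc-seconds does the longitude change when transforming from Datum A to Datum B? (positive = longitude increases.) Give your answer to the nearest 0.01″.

At latitude -24.13125°, cos φ = 0.912611.
One radian of longitude at latitude φ spans R cos φ, so Δλ = ΔE / (R cos φ) = 320.0 / (6371000 × 0.912611) = 5.5037e-05 rad = 11.352″.

Δλ = 11.35″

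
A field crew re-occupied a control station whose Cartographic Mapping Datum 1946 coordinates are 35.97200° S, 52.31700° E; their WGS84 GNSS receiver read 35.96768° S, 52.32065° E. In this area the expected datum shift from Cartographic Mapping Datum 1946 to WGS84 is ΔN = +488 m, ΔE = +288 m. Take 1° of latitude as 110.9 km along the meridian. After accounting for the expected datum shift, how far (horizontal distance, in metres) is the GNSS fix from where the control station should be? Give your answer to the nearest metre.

Observed coordinate differences: Δφ = +0.00432°, Δλ = +0.00365°.
Converting to metres (1° lat = 110900 m, cos φ = 0.809304): observed ΔN = 479.1 m, observed ΔE = 327.6 m.
Subtracting the expected shift leaves a residual of 479.1 − (488) = -8.9 m north and 327.6 − (288) = 39.6 m east.
Residual distance = √((-8.9)² + 39.6²) = 40.6 m.

41 m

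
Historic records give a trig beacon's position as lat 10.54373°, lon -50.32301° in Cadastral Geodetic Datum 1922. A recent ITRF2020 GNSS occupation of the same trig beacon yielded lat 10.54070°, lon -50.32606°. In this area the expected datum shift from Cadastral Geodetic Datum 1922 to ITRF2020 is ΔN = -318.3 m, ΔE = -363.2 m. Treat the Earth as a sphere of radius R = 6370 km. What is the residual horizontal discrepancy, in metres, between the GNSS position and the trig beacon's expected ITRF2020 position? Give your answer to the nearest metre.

35 m

Observed coordinate differences: Δφ = -0.00303°, Δλ = -0.00305°.
Converting to metres (1° lat = 111177 m, cos φ = 0.983116): observed ΔN = -336.9 m, observed ΔE = -333.4 m.
Subtracting the expected shift leaves a residual of -336.9 − (-318.3) = -18.6 m north and -333.4 − (-363.2) = 29.8 m east.
Residual distance = √((-18.6)² + 29.8²) = 35.1 m.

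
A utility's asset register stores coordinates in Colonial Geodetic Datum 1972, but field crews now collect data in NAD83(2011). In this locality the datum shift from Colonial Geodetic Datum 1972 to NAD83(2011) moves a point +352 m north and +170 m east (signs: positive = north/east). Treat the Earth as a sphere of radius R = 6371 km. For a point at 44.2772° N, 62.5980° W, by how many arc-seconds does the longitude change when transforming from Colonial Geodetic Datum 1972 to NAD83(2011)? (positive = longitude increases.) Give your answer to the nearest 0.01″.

Δλ = 7.69″

At latitude 44.2772°, cos φ = 0.715971.
One radian of longitude at latitude φ spans R cos φ, so Δλ = ΔE / (R cos φ) = 170.0 / (6371000 × 0.715971) = 3.7269e-05 rad = 7.687″.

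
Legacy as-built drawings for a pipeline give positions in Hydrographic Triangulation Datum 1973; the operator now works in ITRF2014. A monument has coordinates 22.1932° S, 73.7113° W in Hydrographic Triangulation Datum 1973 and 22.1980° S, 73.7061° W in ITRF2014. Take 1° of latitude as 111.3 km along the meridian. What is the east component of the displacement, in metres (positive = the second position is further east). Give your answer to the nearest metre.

ΔE = 536 m

Δφ = -22.1980° − -22.1932° = -0.0048°; Δλ = -73.7061° − -73.7113° = +0.0052°.
ΔN = Δφ × 111300 = -534.2 m; ΔE = Δλ × 111300 × cos(-22.1932°) = +0.0052 × 111300 × 0.925915 = 535.9 m.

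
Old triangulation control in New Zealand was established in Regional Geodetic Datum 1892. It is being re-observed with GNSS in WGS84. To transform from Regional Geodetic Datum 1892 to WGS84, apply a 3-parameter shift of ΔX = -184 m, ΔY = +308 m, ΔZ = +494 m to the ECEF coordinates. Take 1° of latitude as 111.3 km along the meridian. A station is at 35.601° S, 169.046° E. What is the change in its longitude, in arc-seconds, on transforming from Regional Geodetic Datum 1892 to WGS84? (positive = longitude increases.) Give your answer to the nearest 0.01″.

sin φ = -0.582137, cos φ = 0.813091, sin λ = 0.190021, cos λ = -0.981780.
East component: ΔE = −sin λ·ΔX + cos λ·ΔY = −(0.190021)(-184) + (-0.981780)(308) = -267.42 m.
1° of latitude spans 111300 m; at latitude φ, 1° of longitude spans that × cos φ = 90497.0 m, so Δλ = -267.42 / 90497.0 × 3600 = -10.638″.

Δλ = -10.64″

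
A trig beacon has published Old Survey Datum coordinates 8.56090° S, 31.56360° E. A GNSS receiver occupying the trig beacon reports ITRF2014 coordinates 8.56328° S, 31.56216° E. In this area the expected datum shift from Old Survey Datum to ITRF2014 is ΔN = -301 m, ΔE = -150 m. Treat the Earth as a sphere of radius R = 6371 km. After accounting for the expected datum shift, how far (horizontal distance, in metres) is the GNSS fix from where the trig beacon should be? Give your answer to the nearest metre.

Observed coordinate differences: Δφ = -0.00238°, Δλ = -0.00144°.
Converting to metres (1° lat = 111195 m, cos φ = 0.988858): observed ΔN = -264.6 m, observed ΔE = -158.3 m.
Subtracting the expected shift leaves a residual of -264.6 − (-301) = 36.4 m north and -158.3 − (-150) = -8.3 m east.
Residual distance = √(36.4² + (-8.3)²) = 37.3 m.

37 m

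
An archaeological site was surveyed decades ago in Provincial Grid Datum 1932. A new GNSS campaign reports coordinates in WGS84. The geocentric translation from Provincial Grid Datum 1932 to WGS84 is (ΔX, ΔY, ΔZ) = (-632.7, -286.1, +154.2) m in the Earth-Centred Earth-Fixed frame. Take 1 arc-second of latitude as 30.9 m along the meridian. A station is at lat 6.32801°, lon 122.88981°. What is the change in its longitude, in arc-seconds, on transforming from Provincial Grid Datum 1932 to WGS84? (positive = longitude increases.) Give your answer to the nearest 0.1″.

Δλ = 22.4″

sin φ = 0.110220, cos φ = 0.993907, sin λ = 0.839716, cos λ = -0.543025.
East component: ΔE = −sin λ·ΔX + cos λ·ΔY = −(0.839716)(-632.7) + (-0.543025)(-286.1) = 686.65 m.
1° of latitude spans 3600 × 30.90 = 111240 m; at latitude φ, 1° of longitude spans that × cos φ = 110562.2 m, so Δλ = 686.65 / 110562.2 × 3600 = 22.358″.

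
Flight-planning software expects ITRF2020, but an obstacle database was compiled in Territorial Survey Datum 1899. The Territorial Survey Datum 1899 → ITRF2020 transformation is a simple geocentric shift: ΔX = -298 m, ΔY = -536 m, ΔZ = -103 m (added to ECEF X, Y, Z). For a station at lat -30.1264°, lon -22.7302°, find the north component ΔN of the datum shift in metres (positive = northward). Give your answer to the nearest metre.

At φ = -30.1264°, λ = -22.7302°: sin φ = -0.501909, cos φ = 0.864920, sin λ = -0.386392, cos λ = 0.922335.
ΔN = −sin φ cos λ·ΔX − sin φ sin λ·ΔY + cos φ·ΔZ = −(-0.501909)(0.922335)(-298) − (-0.501909)(-0.386392)(-536) + (0.864920)(-103) = -123.09 m.

ΔN = -123 m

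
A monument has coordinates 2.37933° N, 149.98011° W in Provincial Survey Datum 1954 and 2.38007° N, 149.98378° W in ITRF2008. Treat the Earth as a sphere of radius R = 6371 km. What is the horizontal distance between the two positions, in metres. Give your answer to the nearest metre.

Δφ = 2.38007° − 2.37933° = +0.00074°; Δλ = -149.98378° − -149.98011° = -0.00367°.
1° along a meridian = πR/180 = 111195 m.
ΔN = Δφ × 111195 = 82.3 m; ΔE = Δλ × 111195 × cos(2.37933°) = -0.00367 × 111195 × 0.999138 = -407.7 m.
Distance = √(ΔE² + ΔN²) = √((-407.7)² + 82.3²) = 416.0 m.

416 m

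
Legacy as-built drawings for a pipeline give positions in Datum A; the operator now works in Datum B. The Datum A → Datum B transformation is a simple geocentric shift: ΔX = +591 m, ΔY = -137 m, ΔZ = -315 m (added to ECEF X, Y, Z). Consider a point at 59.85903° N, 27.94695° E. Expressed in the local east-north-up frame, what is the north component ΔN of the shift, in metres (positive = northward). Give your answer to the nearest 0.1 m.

The local north axis is (−sin φ cos λ, −sin φ sin λ, cos φ), giving ΔN = -451.490 + 55.525 − 158.171 = -554.14 m.

ΔN = -554.1 m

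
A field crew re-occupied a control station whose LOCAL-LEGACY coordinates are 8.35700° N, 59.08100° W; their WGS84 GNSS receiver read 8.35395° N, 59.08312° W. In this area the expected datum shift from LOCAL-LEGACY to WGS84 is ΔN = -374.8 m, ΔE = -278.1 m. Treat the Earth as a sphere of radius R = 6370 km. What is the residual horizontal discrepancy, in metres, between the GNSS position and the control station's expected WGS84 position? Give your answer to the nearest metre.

Observed coordinate differences: Δφ = -0.00305°, Δλ = -0.00212°.
Converting to metres (1° lat = 111177 m, cos φ = 0.989382): observed ΔN = -339.1 m, observed ΔE = -233.2 m.
Subtracting the expected shift leaves a residual of -339.1 − (-374.8) = 35.7 m north and -233.2 − (-278.1) = 44.9 m east.
Residual distance = √(35.7² + 44.9²) = 57.4 m.

57 m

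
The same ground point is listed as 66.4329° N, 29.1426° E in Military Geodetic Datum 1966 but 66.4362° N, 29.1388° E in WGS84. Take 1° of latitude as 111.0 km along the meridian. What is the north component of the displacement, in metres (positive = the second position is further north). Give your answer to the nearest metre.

ΔN = 366 m

Δφ = 66.4362° − 66.4329° = +0.0033°; Δλ = 29.1388° − 29.1426° = -0.0038°.
ΔN = Δφ × 111000 = 366.3 m; ΔE = Δλ × 111000 × cos(66.4329°) = -0.0038 × 111000 × 0.399823 = -168.6 m.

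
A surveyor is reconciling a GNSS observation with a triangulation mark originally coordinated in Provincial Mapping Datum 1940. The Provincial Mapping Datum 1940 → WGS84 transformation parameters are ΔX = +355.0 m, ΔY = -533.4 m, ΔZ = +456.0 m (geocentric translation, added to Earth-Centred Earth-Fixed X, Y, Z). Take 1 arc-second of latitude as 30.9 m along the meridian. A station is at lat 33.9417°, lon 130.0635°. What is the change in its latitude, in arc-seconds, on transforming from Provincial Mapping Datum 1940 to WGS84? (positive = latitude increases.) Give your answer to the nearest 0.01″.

Δφ = 23.75″

sin φ = 0.558349, cos φ = 0.829606, sin λ = 0.765332, cos λ = -0.643636.
North component: ΔN = −sin φ cos λ·ΔX − sin φ sin λ·ΔY + cos φ·ΔZ = −(0.558349)(-0.643636)(355.0) − (0.558349)(0.765332)(-533.4) + (0.829606)(456.0) = 733.81 m.
1° of latitude spans 3600 × 30.90 = 111240 m, so Δφ = 733.81 / 111240 × 3600 = 23.748″.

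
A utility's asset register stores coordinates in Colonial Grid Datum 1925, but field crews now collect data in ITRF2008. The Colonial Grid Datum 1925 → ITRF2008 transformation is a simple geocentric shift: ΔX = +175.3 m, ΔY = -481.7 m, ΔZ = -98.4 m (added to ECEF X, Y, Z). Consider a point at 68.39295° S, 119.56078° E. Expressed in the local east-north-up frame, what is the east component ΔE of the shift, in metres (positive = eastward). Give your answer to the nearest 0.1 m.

ΔE = 85.2 m

The local east axis at (φ, λ) is (−sin λ, cos λ, 0), so ΔE = −sin(119.56078°)·175.3 + cos(119.56078°)·(-481.7) = 85.16 m.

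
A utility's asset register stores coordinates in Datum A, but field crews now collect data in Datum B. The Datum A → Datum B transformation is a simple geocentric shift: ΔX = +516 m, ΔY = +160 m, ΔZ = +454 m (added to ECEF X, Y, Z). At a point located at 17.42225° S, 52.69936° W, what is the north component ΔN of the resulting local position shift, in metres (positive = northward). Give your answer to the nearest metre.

ΔN = 489 m

The local north axis is (−sin φ cos λ, −sin φ sin λ, cos φ), giving ΔN = 93.624 − 38.107 + 433.172 = 488.69 m.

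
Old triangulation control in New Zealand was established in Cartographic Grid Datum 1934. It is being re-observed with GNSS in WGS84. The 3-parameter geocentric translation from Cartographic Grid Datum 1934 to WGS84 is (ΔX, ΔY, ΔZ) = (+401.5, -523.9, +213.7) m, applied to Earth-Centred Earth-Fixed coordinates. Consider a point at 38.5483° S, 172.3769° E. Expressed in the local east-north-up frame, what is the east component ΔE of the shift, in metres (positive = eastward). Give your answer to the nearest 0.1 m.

ΔE = 466.0 m

The local east axis at (φ, λ) is (−sin λ, cos λ, 0), so ΔE = −sin(172.3769°)·401.5 + cos(172.3769°)·(-523.9) = 466.01 m.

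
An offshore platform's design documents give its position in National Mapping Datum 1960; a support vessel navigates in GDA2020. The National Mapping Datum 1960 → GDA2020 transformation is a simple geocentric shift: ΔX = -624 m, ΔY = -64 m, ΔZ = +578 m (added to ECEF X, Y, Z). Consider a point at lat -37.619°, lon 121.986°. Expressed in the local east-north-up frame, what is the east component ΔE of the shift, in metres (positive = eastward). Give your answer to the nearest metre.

The local east axis at (φ, λ) is (−sin λ, cos λ, 0), so ΔE = −sin(121.986°)·(-624) + cos(121.986°)·(-64) = 563.16 m.

ΔE = 563 m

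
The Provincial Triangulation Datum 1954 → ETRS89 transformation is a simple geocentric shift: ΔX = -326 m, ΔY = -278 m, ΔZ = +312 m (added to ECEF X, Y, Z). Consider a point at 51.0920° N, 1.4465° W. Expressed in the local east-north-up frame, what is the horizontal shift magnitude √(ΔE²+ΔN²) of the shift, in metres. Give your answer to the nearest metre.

At φ = 51.0920°, λ = -1.4465°: sin φ = 0.778155, cos φ = 0.628072, sin λ = -0.025244, cos λ = 0.999681.
ΔE = −sin λ·ΔX + cos λ·ΔY = −(-0.025244)·(-326) + (0.999681)·(-278) = -286.14 m.
ΔN = −sin φ cos λ·ΔX − sin φ sin λ·ΔY + cos φ·ΔZ = −(0.778155)(0.999681)(-326) − (0.778155)(-0.025244)(-278) + (0.628072)(312) = 444.10 m.
Horizontal magnitude = √(ΔE² + ΔN²) = √((-286.14)² + 444.10²) = 528.30 m.

528 m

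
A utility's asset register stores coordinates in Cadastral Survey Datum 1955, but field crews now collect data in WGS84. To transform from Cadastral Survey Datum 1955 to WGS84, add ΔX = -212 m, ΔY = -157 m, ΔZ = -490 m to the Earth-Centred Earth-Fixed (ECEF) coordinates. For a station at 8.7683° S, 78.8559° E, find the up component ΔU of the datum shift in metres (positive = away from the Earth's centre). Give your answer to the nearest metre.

ΔU = -118 m

The local up (radial) axis is (cos φ cos λ, cos φ sin λ, sin φ), giving ΔU = -40.496 − 152.239 + 74.695 = -118.04 m.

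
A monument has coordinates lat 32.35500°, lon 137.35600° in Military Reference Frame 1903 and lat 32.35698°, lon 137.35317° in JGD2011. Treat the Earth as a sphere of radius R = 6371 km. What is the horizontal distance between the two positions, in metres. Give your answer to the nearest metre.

Δφ = 32.35698° − 32.35500° = +0.00198°; Δλ = 137.35317° − 137.35600° = -0.00283°.
1° along a meridian = πR/180 = 111195 m.
ΔN = Δφ × 111195 = 220.2 m; ΔE = Δλ × 111195 × cos(32.35500°) = -0.00283 × 111195 × 0.844749 = -265.8 m.
Distance = √(ΔE² + ΔN²) = √((-265.8)² + 220.2²) = 345.2 m.

345 m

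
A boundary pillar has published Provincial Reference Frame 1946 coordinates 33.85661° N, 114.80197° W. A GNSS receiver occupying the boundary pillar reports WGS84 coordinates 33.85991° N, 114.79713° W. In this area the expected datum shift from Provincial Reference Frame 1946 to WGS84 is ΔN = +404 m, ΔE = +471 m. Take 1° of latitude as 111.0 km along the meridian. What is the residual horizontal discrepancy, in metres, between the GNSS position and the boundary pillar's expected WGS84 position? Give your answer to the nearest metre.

45 m

Observed coordinate differences: Δφ = +0.00330°, Δλ = +0.00484°.
Converting to metres (1° lat = 111000 m, cos φ = 0.830434): observed ΔN = 366.3 m, observed ΔE = 446.1 m.
Subtracting the expected shift leaves a residual of 366.3 − (404) = -37.7 m north and 446.1 − (471) = -24.9 m east.
Residual distance = √((-37.7)² + (-24.9)²) = 45.2 m.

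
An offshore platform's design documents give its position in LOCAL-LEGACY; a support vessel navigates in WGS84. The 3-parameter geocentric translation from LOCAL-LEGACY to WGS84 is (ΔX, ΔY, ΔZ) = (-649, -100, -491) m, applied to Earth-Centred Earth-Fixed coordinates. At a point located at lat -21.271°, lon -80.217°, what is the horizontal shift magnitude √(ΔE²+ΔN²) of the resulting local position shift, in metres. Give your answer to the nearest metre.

The local east axis at (φ, λ) is (−sin λ, cos λ, 0), so ΔE = −sin(-80.217°)·(-649) + cos(-80.217°)·(-100) = -656.55 m.
The local north axis is (−sin φ cos λ, −sin φ sin λ, cos φ), giving ΔN = -40.006 + 35.750 − 457.551 = -461.81 m.
Horizontal magnitude = √(ΔE² + ΔN²) = √((-656.55)² + (-461.81)²) = 802.70 m.

803 m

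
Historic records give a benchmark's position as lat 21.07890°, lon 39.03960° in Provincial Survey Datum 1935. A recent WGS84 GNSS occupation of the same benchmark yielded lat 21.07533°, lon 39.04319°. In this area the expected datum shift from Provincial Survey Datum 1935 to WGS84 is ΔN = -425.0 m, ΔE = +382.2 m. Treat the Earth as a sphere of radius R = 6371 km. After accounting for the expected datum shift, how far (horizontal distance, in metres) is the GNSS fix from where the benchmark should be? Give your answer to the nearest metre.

30 m

Observed coordinate differences: Δφ = -0.00357°, Δλ = +0.00359°.
Converting to metres (1° lat = 111195 m, cos φ = 0.933086): observed ΔN = -397.0 m, observed ΔE = 372.5 m.
Subtracting the expected shift leaves a residual of -397.0 − (-425.0) = 28.0 m north and 372.5 − (382.2) = -9.7 m east.
Residual distance = √(28.0² + (-9.7)²) = 29.7 m.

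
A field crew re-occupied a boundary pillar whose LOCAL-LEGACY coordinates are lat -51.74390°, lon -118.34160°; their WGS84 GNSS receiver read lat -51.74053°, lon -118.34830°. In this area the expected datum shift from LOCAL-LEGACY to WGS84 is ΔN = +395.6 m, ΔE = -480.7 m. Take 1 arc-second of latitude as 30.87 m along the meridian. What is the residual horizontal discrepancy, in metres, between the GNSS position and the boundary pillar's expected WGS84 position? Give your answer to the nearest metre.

29 m

Observed coordinate differences: Δφ = +0.00337°, Δλ = -0.00670°.
Converting to metres (1° lat = 111132 m, cos φ = 0.619178): observed ΔN = 374.5 m, observed ΔE = -461.0 m.
Subtracting the expected shift leaves a residual of 374.5 − (395.6) = -21.1 m north and -461.0 − (-480.7) = 19.7 m east.
Residual distance = √((-21.1)² + 19.7²) = 28.8 m.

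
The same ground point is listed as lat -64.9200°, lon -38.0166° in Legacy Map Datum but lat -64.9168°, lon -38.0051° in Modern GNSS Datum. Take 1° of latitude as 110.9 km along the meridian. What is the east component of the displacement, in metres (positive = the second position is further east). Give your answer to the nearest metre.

Δφ = -64.9168° − -64.9200° = +0.0032°; Δλ = -38.0051° − -38.0166° = +0.0115°.
ΔN = Δφ × 110900 = 354.9 m; ΔE = Δλ × 110900 × cos(-64.9200°) = +0.0115 × 110900 × 0.423883 = 540.6 m.

ΔE = 541 m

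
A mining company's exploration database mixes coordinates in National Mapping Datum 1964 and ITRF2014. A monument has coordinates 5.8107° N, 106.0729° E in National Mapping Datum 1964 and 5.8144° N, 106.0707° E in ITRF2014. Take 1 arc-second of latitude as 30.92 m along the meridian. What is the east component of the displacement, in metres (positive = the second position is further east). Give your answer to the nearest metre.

ΔE = -244 m

Δφ = 5.8144° − 5.8107° = +0.0037°; Δλ = 106.0707° − 106.0729° = -0.0022°.
1° of latitude = 3600 × 30.92 = 111312 m.
ΔN = Δφ × 111312 = 411.9 m; ΔE = Δλ × 111312 × cos(5.8107°) = -0.0022 × 111312 × 0.994862 = -243.6 m.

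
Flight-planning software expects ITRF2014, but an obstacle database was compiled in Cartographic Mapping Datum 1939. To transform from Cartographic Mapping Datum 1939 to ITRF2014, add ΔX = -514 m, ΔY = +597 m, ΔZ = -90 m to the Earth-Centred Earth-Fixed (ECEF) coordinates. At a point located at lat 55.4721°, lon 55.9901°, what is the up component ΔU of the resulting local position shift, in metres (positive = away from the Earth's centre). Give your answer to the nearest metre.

ΔU = 43 m

The local up (radial) axis is (cos φ cos λ, cos φ sin λ, sin φ), giving ΔU = -162.956 + 280.500 − 74.147 = 43.40 m.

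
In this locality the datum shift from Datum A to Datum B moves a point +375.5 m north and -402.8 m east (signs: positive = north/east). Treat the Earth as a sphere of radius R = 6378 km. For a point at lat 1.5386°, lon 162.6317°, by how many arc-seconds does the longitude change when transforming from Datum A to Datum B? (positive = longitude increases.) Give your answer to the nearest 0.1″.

Δλ = -13.0″

At latitude 1.5386°, cos φ = 0.999639.
One radian of longitude at latitude φ spans R cos φ, so Δλ = ΔE / (R cos φ) = -402.8 / (6378000 × 0.999639) = -6.3177e-05 rad = -13.031″.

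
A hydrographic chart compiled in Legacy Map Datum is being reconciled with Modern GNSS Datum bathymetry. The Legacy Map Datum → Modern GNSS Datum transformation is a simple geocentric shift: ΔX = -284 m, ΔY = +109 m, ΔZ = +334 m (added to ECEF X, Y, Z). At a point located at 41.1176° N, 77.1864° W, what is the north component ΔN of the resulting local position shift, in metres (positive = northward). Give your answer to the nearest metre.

ΔN = 363 m

At φ = 41.1176°, λ = -77.1864°: sin φ = 0.657607, cos φ = 0.753361, sin λ = -0.975097, cos λ = 0.221780.
ΔN = −sin φ cos λ·ΔX − sin φ sin λ·ΔY + cos φ·ΔZ = −(0.657607)(0.221780)(-284) − (0.657607)(-0.975097)(109) + (0.753361)(334) = 362.94 m.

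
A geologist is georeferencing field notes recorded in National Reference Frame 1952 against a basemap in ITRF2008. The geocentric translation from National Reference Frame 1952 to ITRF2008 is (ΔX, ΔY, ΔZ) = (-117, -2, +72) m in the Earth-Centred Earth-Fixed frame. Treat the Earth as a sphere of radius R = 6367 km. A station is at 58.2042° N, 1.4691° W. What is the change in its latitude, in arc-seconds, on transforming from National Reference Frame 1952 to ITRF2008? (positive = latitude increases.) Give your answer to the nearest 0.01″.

Δφ = 4.45″

sin φ = 0.849931, cos φ = 0.526893, sin λ = -0.025638, cos λ = 0.999671.
North component: ΔN = −sin φ cos λ·ΔX − sin φ sin λ·ΔY + cos φ·ΔZ = −(0.849931)(0.999671)(-117) − (0.849931)(-0.025638)(-2) + (0.526893)(72) = 137.30 m.
1° of latitude spans πR/180 = 111125 m, so Δφ = 137.30 / 111125 × 3600 = 4.448″.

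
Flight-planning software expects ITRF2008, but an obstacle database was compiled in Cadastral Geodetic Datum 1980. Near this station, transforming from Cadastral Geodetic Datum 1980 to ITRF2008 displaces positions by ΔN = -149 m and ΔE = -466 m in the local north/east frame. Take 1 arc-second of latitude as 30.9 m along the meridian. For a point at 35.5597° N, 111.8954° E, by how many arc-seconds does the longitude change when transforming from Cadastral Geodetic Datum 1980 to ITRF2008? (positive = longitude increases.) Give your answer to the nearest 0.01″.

At latitude 35.5597°, cos φ = 0.813510.
1″ of longitude at this latitude = 30.90 × cos φ = 25.1375 m, so Δλ = -466.0 / 25.1375 = -18.538″.

Δλ = -18.54″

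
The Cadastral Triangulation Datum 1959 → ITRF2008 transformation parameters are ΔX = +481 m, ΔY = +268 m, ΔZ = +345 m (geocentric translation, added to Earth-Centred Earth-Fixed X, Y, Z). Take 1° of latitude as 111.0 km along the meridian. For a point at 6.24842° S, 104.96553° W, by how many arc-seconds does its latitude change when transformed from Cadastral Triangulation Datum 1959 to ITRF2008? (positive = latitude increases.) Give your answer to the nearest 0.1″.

Δφ = 9.8″

sin φ = -0.108839, cos φ = 0.994059, sin λ = -0.966081, cos λ = -0.258238.
North component: ΔN = −sin φ cos λ·ΔX − sin φ sin λ·ΔY + cos φ·ΔZ = −(-0.108839)(-0.258238)(481) − (-0.108839)(-0.966081)(268) + (0.994059)(345) = 301.25 m.
1° of latitude spans 111000 m, so Δφ = 301.25 / 111000 × 3600 = 9.770″.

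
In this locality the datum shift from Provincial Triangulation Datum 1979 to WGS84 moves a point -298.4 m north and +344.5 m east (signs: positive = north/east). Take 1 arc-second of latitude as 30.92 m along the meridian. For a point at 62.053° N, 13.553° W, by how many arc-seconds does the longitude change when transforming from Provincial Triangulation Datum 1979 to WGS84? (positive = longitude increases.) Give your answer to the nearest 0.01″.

Δλ = 23.77″

At latitude 62.053°, cos φ = 0.468655.
1″ of longitude at this latitude = 30.92 × cos φ = 14.4908 m, so Δλ = 344.5 / 14.4908 = 23.774″.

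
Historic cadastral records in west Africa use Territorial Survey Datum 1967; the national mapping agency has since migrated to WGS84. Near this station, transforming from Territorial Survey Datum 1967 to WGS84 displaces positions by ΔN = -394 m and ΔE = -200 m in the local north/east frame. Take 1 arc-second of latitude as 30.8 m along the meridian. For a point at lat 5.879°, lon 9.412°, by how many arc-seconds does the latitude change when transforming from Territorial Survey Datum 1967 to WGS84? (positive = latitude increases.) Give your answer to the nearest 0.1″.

Δφ = -12.8″

1″ of latitude = 30.80 m, so Δφ = -394.0 / 30.80 = -12.792″.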